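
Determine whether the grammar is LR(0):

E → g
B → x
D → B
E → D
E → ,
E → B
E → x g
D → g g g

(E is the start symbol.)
A grammar is LR(0) if no state in the canonical LR(0) collection has:
  - both a shift item (dot before a terminal) and a complete item (shift-reduce conflict), or
  - two or more complete items (reduce-reduce conflict; the accept item [E' → E .] counts as a complete item here).

Augment with E' → E and build the canonical LR(0) collection (I0 = CLOSURE({[E' → . E]}), then GOTO on every symbol after a dot until no new states appear). It has 10 states:
  I0: { [B → . x], [D → . B], [D → . g g g], [E → . ,], [E → . B], [E → . D], [E → . g], [E → . x g], [E' → . E] }  — shift
  I1: { [E → , .] }  — reduce
  I2: { [D → B .], [E → B .] }  — 2 reduces
  I3: { [E → D .] }  — reduce
  I4: { [E' → E .] }  — accept
  I5: { [D → g . g g], [E → g .] }  — shift, reduce
  I6: { [B → x .], [E → x . g] }  — shift, reduce
  I7: { [E → x g .] }  — reduce
  I8: { [D → g g . g] }  — shift
  I9: { [D → g g g .] }  — reduce

Conflict in state I2:
  Reduce-reduce conflict: [D → B .] and [E → B .]
So the grammar is NOT LR(0).

Answer: No. Reduce-reduce conflict: [D → B .] and [E → B .]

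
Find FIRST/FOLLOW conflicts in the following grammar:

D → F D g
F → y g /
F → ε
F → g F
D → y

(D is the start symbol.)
A FIRST/FOLLOW conflict occurs when a non-terminal N has a nullable alternative N → β (β ⇒* ε) and another alternative N → α with FIRST(α) ∩ FOLLOW(N) ≠ ∅: on such a lookahead the parser cannot decide between expanding α and letting N vanish via β.

Nullable non-terminals: F.

F: nullable alternative(s) F → ε; FOLLOW(F) = { 'g', 'y' }
  F → y g /: FIRST \ {ε} = { 'y' } — overlaps FOLLOW(F) on { 'y' }: CONFLICT
  F → ε: FIRST \ {ε} = { } — this is the only nullable alternative, skip
  F → g F: FIRST \ {ε} = { 'g' } — overlaps FOLLOW(F) on { 'g' }: CONFLICT

D has no nullable alternative, so no FIRST/FOLLOW check is needed there.

So the grammar has 2 FIRST/FOLLOW conflicts (marked CONFLICT above).

Answer: Yes. F → y g '/' with FOLLOW(F) on { 'y' }; F → g F with FOLLOW(F) on { 'g' }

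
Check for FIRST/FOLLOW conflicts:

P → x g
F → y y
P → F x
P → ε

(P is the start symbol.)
No FIRST/FOLLOW conflicts.

A FIRST/FOLLOW conflict occurs when a non-terminal N has a nullable alternative N → β (β ⇒* ε) and another alternative N → α with FIRST(α) ∩ FOLLOW(N) ≠ ∅: on such a lookahead the parser cannot decide between expanding α and letting N vanish via β.

Nullable non-terminals: P.
FIRST sets used below: FIRST(F) = { 'y' }

P: nullable alternative(s) P → ε; FOLLOW(P) = { $ }
  P → x g: FIRST \ {ε} = { 'x' } — disjoint from FOLLOW(P)
  P → F x: FIRST \ {ε} = { 'y' } — disjoint from FOLLOW(P)
  P → ε: FIRST \ {ε} = { } — this is the only nullable alternative, skip

F has no nullable alternative, so no FIRST/FOLLOW check is needed there.

No FIRST/FOLLOW conflicts found.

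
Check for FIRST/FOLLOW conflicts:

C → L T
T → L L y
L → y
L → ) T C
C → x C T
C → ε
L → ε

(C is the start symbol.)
Yes. C → L T with FOLLOW(C) on { ')', 'y' }; L → y with FOLLOW(L) on { 'y' }; L → ')' T C with FOLLOW(L) on { ')' }

A FIRST/FOLLOW conflict occurs when a non-terminal N has a nullable alternative N → β (β ⇒* ε) and another alternative N → α with FIRST(α) ∩ FOLLOW(N) ≠ ∅: on such a lookahead the parser cannot decide between expanding α and letting N vanish via β.

Nullable non-terminals: C, L.
FIRST sets used below: FIRST(L) = { ')', 'y', ε }, FIRST(T) = { ')', 'y' }

C: nullable alternative(s) C → ε; FOLLOW(C) = { $, ')', 'y' }
  C → L T: FIRST \ {ε} = { ')', 'y' } — overlaps FOLLOW(C) on { ')', 'y' }: CONFLICT
  C → x C T: FIRST \ {ε} = { 'x' } — disjoint from FOLLOW(C)
  C → ε: FIRST \ {ε} = { } — this is the only nullable alternative, skip

L: nullable alternative(s) L → ε; FOLLOW(L) = { ')', 'y' }
  L → y: FIRST \ {ε} = { 'y' } — overlaps FOLLOW(L) on { 'y' }: CONFLICT
  L → ) T C: FIRST \ {ε} = { ')' } — overlaps FOLLOW(L) on { ')' }: CONFLICT
  L → ε: FIRST \ {ε} = { } — this is the only nullable alternative, skip

T has no nullable alternative, so no FIRST/FOLLOW check is needed there.

So the grammar has 3 FIRST/FOLLOW conflicts (marked CONFLICT above).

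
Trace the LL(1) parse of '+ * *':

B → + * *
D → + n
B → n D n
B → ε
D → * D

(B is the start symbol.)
Stack is shown with the top on the left.

Stack    Input    Action
------------------------
B $      + * * $  output B → + * *
+ * * $  + * * $  match '+'
* * $    * * $    match '*'
* $      * $      match '*'
$        $        accept

The string is accepted.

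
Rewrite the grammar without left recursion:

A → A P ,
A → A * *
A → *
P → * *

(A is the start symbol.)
A is directly left-recursive. The standard transformation for
  A → A α₁ | ... | A α_m | β₁ | ... | β_n
is
  A  → β₁ A' | ... | β_n A'
  A' → α₁ A' | ... | α_m A' | ε

A → * becomes A → * A'
A → A P , becomes A' → P , A'
A → A * * becomes A' → * * A'
Add A' → ε

Productions for other non-terminals are unchanged:
  P → * *

Resulting grammar:
A → * A'
A' → P , A'
A' → * * A'
A' → ε
P → * *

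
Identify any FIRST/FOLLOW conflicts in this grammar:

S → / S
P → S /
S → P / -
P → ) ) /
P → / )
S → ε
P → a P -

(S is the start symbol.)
Yes. S → '/' S with FOLLOW(S) on { '/' }; S → P '/' '-' with FOLLOW(S) on { '/' }

Nullable non-terminals: S.
FIRST sets used below: FIRST(P) = { ')', '/', 'a' }

S: nullable alternative(s) S → ε; FOLLOW(S) = { $, '/' }
  S → / S: FIRST \ {ε} = { '/' } — overlaps FOLLOW(S) on { '/' }: CONFLICT
  S → P / -: FIRST \ {ε} = { ')', '/', 'a' } — overlaps FOLLOW(S) on { '/' }: CONFLICT
  S → ε: FIRST \ {ε} = { } — this is the only nullable alternative, skip

P has no nullable alternative, so no FIRST/FOLLOW check is needed there.

So the grammar has 2 FIRST/FOLLOW conflicts (marked CONFLICT above).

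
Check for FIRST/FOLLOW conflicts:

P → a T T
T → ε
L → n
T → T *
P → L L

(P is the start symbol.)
Yes. T → T '*' with FOLLOW(T) on { '*' }

Nullable non-terminals: T.
FIRST sets used below: FIRST(T) = { '*', ε }

T: nullable alternative(s) T → ε; FOLLOW(T) = { $, '*' }
  T → ε: FIRST \ {ε} = { } — this is the only nullable alternative, skip
  T → T *: FIRST \ {ε} = { '*' } — overlaps FOLLOW(T) on { '*' }: CONFLICT

L, P have no nullable alternative, so no FIRST/FOLLOW check is needed there.

So the grammar has 1 FIRST/FOLLOW conflict (marked CONFLICT above).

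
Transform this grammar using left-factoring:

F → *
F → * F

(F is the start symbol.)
Left-factoring transforms A → αβ₁ | αβ₂ into A → αA' and A' → β₁ | β₂
(α is the longest common prefix among the alternatives). Repeat until
no nonterminal has two alternatives with a common prefix.

Round 1: F has alternatives sharing prefix '*'. Introduce F': F → * F'
  Add: F' → ε
  Add: F' → F

No remaining common prefixes — done.

Resulting grammar:
F → * F'
F' → ε
F' → F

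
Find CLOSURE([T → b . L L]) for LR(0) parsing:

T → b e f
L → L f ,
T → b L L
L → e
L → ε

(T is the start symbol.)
{ [L → . L f ,], [L → . e], [L → .], [T → b . L L] }

To compute CLOSURE, for each item [A → α.Bβ] where B is a non-terminal, add [B → .γ] for all productions B → γ; repeat for the newly added items until nothing changes.

Start with: [T → b . L L]
  [T → b . L L] has the dot before L: add [L → . L f ,], [L → . e], [L → .]
No further items can be added.

CLOSURE = { [L → . L f ,], [L → . e], [L → .], [T → b . L L] }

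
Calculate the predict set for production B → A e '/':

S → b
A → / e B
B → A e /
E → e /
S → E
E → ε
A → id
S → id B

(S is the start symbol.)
PREDICT(B → A e '/') = (FIRST(RHS) \ {ε}) ∪ (FOLLOW(B) if ε ∈ FIRST(RHS), i.e. RHS ⇒* ε)
FIRST(A) = { '/', 'id' }
FIRST(A e '/') = { '/', 'id' }
ε ∉ FIRST(A e '/'), so FOLLOW(B) is not added.
PREDICT(B → A e '/') = { '/', 'id' }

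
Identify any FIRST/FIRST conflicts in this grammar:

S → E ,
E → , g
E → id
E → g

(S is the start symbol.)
A FIRST/FIRST conflict occurs when two productions N → α and N → β for the same non-terminal have FIRST(α) ∩ FIRST(β) ≠ ∅ (with ε ∈ FIRST of a nullable right-hand side, so two nullable alternatives also conflict).

Productions for E:
  E → , g: FIRST = { ',' }
  E → id: FIRST = { 'id' }
  E → g: FIRST = { 'g' }
S has only one production, so no FIRST/FIRST conflict is possible there.

All alternatives of each non-terminal have pairwise disjoint FIRST sets.

Answer: No FIRST/FIRST conflicts.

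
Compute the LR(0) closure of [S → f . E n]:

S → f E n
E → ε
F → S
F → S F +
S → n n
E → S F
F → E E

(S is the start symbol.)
Start with: [S → f . E n]
  [S → f . E n] has the dot before E: add [E → .], [E → . S F]
  [E → . S F] has the dot before S: add [S → . f E n], [S → . n n]
No further items can be added.

CLOSURE = { [E → . S F], [E → .], [S → . f E n], [S → . n n], [S → f . E n] }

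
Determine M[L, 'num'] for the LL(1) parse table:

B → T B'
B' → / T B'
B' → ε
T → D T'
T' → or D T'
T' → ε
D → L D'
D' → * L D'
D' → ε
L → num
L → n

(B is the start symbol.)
L → num

To find M[L, 'num'], we find productions for L where 'num' is in the predict set (PREDICT(N → α) = (FIRST(α) \ {ε}) ∪ (FOLLOW(N) if α ⇒* ε)).

L → num: PREDICT = { 'num' }
  'num' is in predict set, so this production goes in M[L, 'num']
L → n: PREDICT = { 'n' }

M[L, 'num'] = L → num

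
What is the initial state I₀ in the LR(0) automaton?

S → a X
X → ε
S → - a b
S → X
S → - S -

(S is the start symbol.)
{ [S → . - S -], [S → . - a b], [S → . X], [S → . a X], [S' → . S], [X → .] }

First, augment the grammar with S' → S
I₀ = CLOSURE({ [S' → . S] }):
  [S' → . S] has the dot before S: add [S → . a X], [S → . - a b], [S → . X], [S → . - S -]
  [S → . X] has the dot before X: add [X → .]
No further items can be added.

I₀ = { [S → . - S -], [S → . - a b], [S → . X], [S → . a X], [S' → . S], [X → .] }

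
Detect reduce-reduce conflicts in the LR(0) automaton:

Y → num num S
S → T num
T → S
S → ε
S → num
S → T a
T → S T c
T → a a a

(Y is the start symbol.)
Yes — I4: [S → .] vs [T → S .]; I12: [S → .] vs [T → S .]

Augment with Y' → Y and build the canonical LR(0) collection (I0 = CLOSURE({[Y' → . Y]}), then GOTO on every symbol after a dot until no new states appear). It has 15 states:
  I0: { [Y → . num num S], [Y' → . Y] }  — shift
  I1: { [Y' → Y .] }  — accept
  I2: { [Y → num . num S] }  — shift
  I3: { [S → . T a], [S → . T num], [S → . num], [S → .], [T → . S T c], [T → . S], [T → . a a a], [Y → num num . S] }  — shift, reduce
  I4: { [S → . T a], [S → . T num], [S → . num], [S → .], [T → . S T c], [T → . S], [T → . a a a], [T → S . T c], [T → S .], [Y → num num S .] }  — shift, 3 reduces
  I5: { [S → T . a], [S → T . num] }  — shift
  I6: { [T → a . a a] }  — shift
  I7: { [S → num .] }  — reduce
  I8: { [T → a a . a] }  — shift
  I9: { [T → a a a .] }  — reduce
  I10: { [S → T a .] }  — reduce
  I11: { [S → T num .] }  — reduce
  I12: { [S → . T a], [S → . T num], [S → . num], [S → .], [T → . S T c], [T → . S], [T → . a a a], [T → S . T c], [T → S .] }  — shift, 2 reduces
  I13: { [S → T . a], [S → T . num], [T → S T . c] }  — shift
  I14: { [T → S T c .] }  — reduce

I4 contains complete items [S → .], [T → S .], [Y → num num S .] — reduce-reduce conflict.
I12 contains complete items [S → .], [T → S .] — reduce-reduce conflict.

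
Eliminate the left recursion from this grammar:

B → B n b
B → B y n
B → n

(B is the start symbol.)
B → n B'
B' → n b B'
B' → y n B'
B' → ε

B is directly left-recursive. The standard transformation for
  A → A α₁ | ... | A α_m | β₁ | ... | β_n
is
  A  → β₁ A' | ... | β_n A'
  A' → α₁ A' | ... | α_m A' | ε

B → n becomes B → n B'
B → B n b becomes B' → n b B'
B → B y n becomes B' → y n B'
Add B' → ε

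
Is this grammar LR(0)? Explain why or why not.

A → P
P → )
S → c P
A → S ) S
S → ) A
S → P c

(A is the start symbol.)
No. Shift-reduce conflict between [P → ) .] and [P → . )]

Augment with A' → A and build the canonical LR(0) collection (I0 = CLOSURE({[A' → . A]}), then GOTO on every symbol after a dot until no new states appear). It has 13 states:
  I0: { [A → . P], [A → . S ) S], [A' → . A], [P → . )], [S → . ) A], [S → . P c], [S → . c P] }  — shift
  I1: { [A → . P], [A → . S ) S], [P → ) .], [P → . )], [S → ) . A], [S → . ) A], [S → . P c], [S → . c P] }  — shift, reduce
  I2: { [A' → A .] }  — accept
  I3: { [A → P .], [S → P . c] }  — shift, reduce
  I4: { [A → S . ) S] }  — shift
  I5: { [P → . )], [S → c . P] }  — shift
  I6: { [P → ) .] }  — reduce
  I7: { [S → c P .] }  — reduce
  I8: { [A → S ) . S], [P → . )], [S → . ) A], [S → . P c], [S → . c P] }  — shift
  I9: { [S → P . c] }  — shift
  I10: { [A → S ) S .] }  — reduce
  I11: { [S → P c .] }  — reduce
  I12: { [S → ) A .] }  — reduce

Conflict in state I1:
  Shift-reduce conflict between [P → ) .] and [P → . )]
So the grammar is NOT LR(0).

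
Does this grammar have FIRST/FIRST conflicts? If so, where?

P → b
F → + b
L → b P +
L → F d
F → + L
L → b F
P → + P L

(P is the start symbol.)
FIRST sets of the non-terminals at (or reachable through a nullable prefix from) the front of some alternative:
  FIRST(F) = { '+' }

Productions for P:
  P → b: FIRST = { 'b' }
  P → + P L: FIRST = { '+' }
Productions for F:
  F → + b: FIRST = { '+' }
  F → + L: FIRST = { '+' }
Productions for L:
  L → b P +: FIRST = { 'b' }
  L → F d: FIRST = { '+' }
  L → b F: FIRST = { 'b' }

Conflict for F: F → + b and F → + L
  Overlap: { '+' }
Conflict for L: L → b P + and L → b F
  Overlap: { 'b' }

Answer: Yes. F → '+' b / F → '+' L on { '+' }; L → b P '+' / L → b F on { 'b' }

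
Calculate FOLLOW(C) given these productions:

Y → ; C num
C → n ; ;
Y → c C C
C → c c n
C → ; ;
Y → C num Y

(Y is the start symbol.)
{ $, ';', 'c', 'n', 'num' }

In Y → ; C num: C is followed by num, add FIRST(num) \ {ε} = { 'num' }
In Y → c C C: C is followed by C, add FIRST(C) \ {ε} = { ';', 'c', 'n' }
In Y → c C C: C is at the end, add FOLLOW(Y)
In Y → C num Y: C is followed by num Y, add FIRST(num Y) \ {ε} = { 'num' }

The FOLLOW sets referred to above (computed the same way, to a fixed point):
  FOLLOW(Y) = { $ }

Taking the union: FOLLOW(C) = { $, ';', 'c', 'n', 'num' }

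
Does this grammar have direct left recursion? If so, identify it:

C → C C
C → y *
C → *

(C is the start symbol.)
Direct left recursion occurs when N → N α for some non-terminal N (the right-hand side begins with the left-hand side itself).

C → C C: LEFT RECURSIVE (starts with C)
C → y *: starts with y
C → *: starts with '*'

The grammar has direct left recursion on: C.

Answer: Yes, C is left-recursive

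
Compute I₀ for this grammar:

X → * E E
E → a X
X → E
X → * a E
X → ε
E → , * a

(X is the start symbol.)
First, augment the grammar with X' → X
I₀ = CLOSURE({ [X' → . X] }):
  [X' → . X] has the dot before X: add [X → . * E E], [X → . E], [X → . * a E], [X → .]
  [X → . E] has the dot before E: add [E → . a X], [E → . , * a]
No further items can be added.

I₀ = { [E → . , * a], [E → . a X], [X → . * E E], [X → . * a E], [X → . E], [X → .], [X' → . X] }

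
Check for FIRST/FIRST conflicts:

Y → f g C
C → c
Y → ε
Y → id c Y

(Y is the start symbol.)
No FIRST/FIRST conflicts.

Productions for Y:
  Y → f g C: FIRST = { 'f' }
  Y → ε: FIRST = { ε }
  Y → id c Y: FIRST = { 'id' }
C has only one production, so no FIRST/FIRST conflict is possible there.

All alternatives of each non-terminal have pairwise disjoint FIRST sets.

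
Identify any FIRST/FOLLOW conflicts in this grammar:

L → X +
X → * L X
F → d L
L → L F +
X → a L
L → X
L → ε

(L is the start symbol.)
Yes. L → X '+' with FOLLOW(L) on { '*', 'a' }; L → L F '+' with FOLLOW(L) on { '*', 'a', 'd' }; L → X with FOLLOW(L) on { '*', 'a' }

A FIRST/FOLLOW conflict occurs when a non-terminal N has a nullable alternative N → β (β ⇒* ε) and another alternative N → α with FIRST(α) ∩ FOLLOW(N) ≠ ∅: on such a lookahead the parser cannot decide between expanding α and letting N vanish via β.

Nullable non-terminals: L.
FIRST sets used below: FIRST(X) = { '*', 'a' }, FIRST(L) = { '*', 'a', 'd', ε }, FIRST(F) = { 'd' }

L: nullable alternative(s) L → ε; FOLLOW(L) = { $, '*', '+', 'a', 'd' }
  L → X +: FIRST \ {ε} = { '*', 'a' } — overlaps FOLLOW(L) on { '*', 'a' }: CONFLICT
  L → L F +: FIRST \ {ε} = { '*', 'a', 'd' } — overlaps FOLLOW(L) on { '*', 'a', 'd' }: CONFLICT
  L → X: FIRST \ {ε} = { '*', 'a' } — overlaps FOLLOW(L) on { '*', 'a' }: CONFLICT
  L → ε: FIRST \ {ε} = { } — this is the only nullable alternative, skip

F, X have no nullable alternative, so no FIRST/FOLLOW check is needed there.

So the grammar has 3 FIRST/FOLLOW conflicts (marked CONFLICT above).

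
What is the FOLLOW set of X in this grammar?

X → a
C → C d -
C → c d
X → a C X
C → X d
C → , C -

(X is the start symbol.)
{ $, 'd' }

To compute FOLLOW(X), find every occurrence of X on a right-hand side N → α X β: add FIRST(β) \ {ε}, and if β is empty or nullable also add FOLLOW(N). Iterate to a fixed point.

X is the start symbol, so $ ∈ FOLLOW(X).
In X → a C X: X is at the end; this adds FOLLOW(X) to itself — nothing new
In C → X d: X is followed by d, add FIRST(d) \ {ε} = { 'd' }

Taking the union: FOLLOW(X) = { $, 'd' }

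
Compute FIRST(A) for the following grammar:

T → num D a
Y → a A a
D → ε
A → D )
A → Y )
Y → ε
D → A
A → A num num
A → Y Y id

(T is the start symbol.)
FIRST sets of the other non-terminals involved (by the same procedure, iterated to a fixed point):
  FIRST(D) = { ')', 'a', 'id', ε }
  FIRST(Y) = { 'a', ε }

From A → D ):
  - D is a non-terminal: add FIRST(D) \ {ε} = { ')', 'a', 'id' }
    D is nullable, so continue to the next symbol
  - ')' is a terminal: add ')' and stop
From A → Y ):
  - Y is a non-terminal: add FIRST(Y) \ {ε} = { 'a' }
    Y is nullable, so continue to the next symbol
  - ')' is a terminal: add ')' and stop
From A → A num num:
  - A is the symbol being defined: contributes nothing new
    A is not nullable, so stop
From A → Y Y id:
  - Y is a non-terminal: add FIRST(Y) \ {ε} = { 'a' }
    Y is nullable, so continue to the next symbol
  - Y is a non-terminal: add FIRST(Y) \ {ε} = { 'a' }
    Y is nullable, so continue to the next symbol
  - id is a terminal: add 'id' and stop

Collecting: FIRST(A) = { ')', 'a', 'id' }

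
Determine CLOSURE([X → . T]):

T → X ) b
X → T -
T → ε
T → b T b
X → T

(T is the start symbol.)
Start with: [X → . T]
  [X → . T] has the dot before T: add [T → . X ) b], [T → .], [T → . b T b]
  [T → . X ) b] has the dot before X: add [X → . T -]
No further items can be added.

CLOSURE = { [T → . X ) b], [T → . b T b], [T → .], [X → . T -], [X → . T] }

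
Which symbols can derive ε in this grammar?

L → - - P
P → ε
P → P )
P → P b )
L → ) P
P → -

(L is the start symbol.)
ε-productions: P → ε
So P is immediately nullable.
No further non-terminal can be added: every production for the remaining non-terminals contains a terminal or a non-nullable non-terminal.
Nullable = { 'P' }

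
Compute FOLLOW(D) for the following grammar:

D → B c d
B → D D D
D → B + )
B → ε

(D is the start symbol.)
To compute FOLLOW(D), find every occurrence of D on a right-hand side N → α D β: add FIRST(β) \ {ε}, and if β is empty or nullable also add FOLLOW(N). Iterate to a fixed point.

D is the start symbol, so $ ∈ FOLLOW(D).
In B → D D D: D is followed by D D, add FIRST(D D) \ {ε} = { '+', 'c' }
In B → D D D: D is followed by D, add FIRST(D) \ {ε} = { '+', 'c' }
In B → D D D: D is at the end, add FOLLOW(B)

The FOLLOW sets referred to above (computed the same way, to a fixed point):
  FOLLOW(B) = { '+', 'c' }

Taking the union: FOLLOW(D) = { $, '+', 'c' }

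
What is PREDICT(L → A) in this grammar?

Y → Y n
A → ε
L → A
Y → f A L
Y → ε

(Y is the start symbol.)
{ $, 'n' }

PREDICT(L → A) = (FIRST(RHS) \ {ε}) ∪ (FOLLOW(L) if ε ∈ FIRST(RHS), i.e. RHS ⇒* ε)
FIRST(A) = { ε }
FIRST(A) = { ε }
ε ∈ FIRST(A) (the right-hand side is nullable), so add FOLLOW(L) = { $, 'n' }
PREDICT(L → A) = { $, 'n' }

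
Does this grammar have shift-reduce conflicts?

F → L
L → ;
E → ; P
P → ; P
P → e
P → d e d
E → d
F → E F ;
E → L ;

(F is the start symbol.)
A shift-reduce conflict occurs when an LR(0) state has both:
  - a complete (reduce) item [A → α .] (dot at the end), and
  - a shift item [B → β . c γ] (dot before a terminal).

Augment with F' → F and build the canonical LR(0) collection (I0 = CLOSURE({[F' → . F]}), then GOTO on every symbol after a dot until no new states appear). It has 16 states:
  I0: { [E → . ; P], [E → . L ;], [E → . d], [F → . E F ;], [F → . L], [F' → . F], [L → . ;] }  — shift
  I1: { [E → ; . P], [L → ; .], [P → . ; P], [P → . d e d], [P → . e] }  — shift, reduce
  I2: { [E → . ; P], [E → . L ;], [E → . d], [F → . E F ;], [F → . L], [F → E . F ;], [L → . ;] }  — shift
  I3: { [F' → F .] }  — accept
  I4: { [E → L . ;], [F → L .] }  — shift, reduce
  I5: { [E → d .] }  — reduce
  I6: { [E → L ; .] }  — reduce
  I7: { [F → E F . ;] }  — shift
  I8: { [F → E F ; .] }  — reduce
  I9: { [P → . ; P], [P → . d e d], [P → . e], [P → ; . P] }  — shift
  I10: { [E → ; P .] }  — reduce
  I11: { [P → d . e d] }  — shift
  I12: { [P → e .] }  — reduce
  I13: { [P → d e . d] }  — shift
  I14: { [P → d e d .] }  — reduce
  I15: { [P → ; P .] }  — reduce

I1 contains reduce item [L → ; .] and shift items [P → . ; P], [P → . d e d], [P → . e] — shift-reduce conflict.
I4 contains reduce item [F → L .] and shift item [E → L . ;] — shift-reduce conflict.

Answer: Yes — I1: [L → ; .] vs [P → . ; P]; I4: [F → L .] vs [E → L . ;]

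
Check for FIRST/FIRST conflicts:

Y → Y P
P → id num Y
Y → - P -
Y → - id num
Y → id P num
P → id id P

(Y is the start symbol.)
Yes. Y → Y P / Y → '-' P '-' on { '-' }; Y → Y P / Y → '-' id num on { '-' }; Y → Y P / Y → id P num on { 'id' }; Y → '-' P '-' / Y → '-' id num on { '-' }; P → id num Y / P → id id P on { 'id' }

A FIRST/FIRST conflict occurs when two productions N → α and N → β for the same non-terminal have FIRST(α) ∩ FIRST(β) ≠ ∅ (with ε ∈ FIRST of a nullable right-hand side, so two nullable alternatives also conflict).

FIRST sets of the non-terminals at (or reachable through a nullable prefix from) the front of some alternative:
  FIRST(Y) = { '-', 'id' }

Productions for Y:
  Y → Y P: FIRST = { '-', 'id' }
  Y → - P -: FIRST = { '-' }
  Y → - id num: FIRST = { '-' }
  Y → id P num: FIRST = { 'id' }
Productions for P:
  P → id num Y: FIRST = { 'id' }
  P → id id P: FIRST = { 'id' }

Conflict for Y: Y → Y P and Y → - P -
  Overlap: { '-' }
Conflict for Y: Y → Y P and Y → - id num
  Overlap: { '-' }
Conflict for Y: Y → Y P and Y → id P num
  Overlap: { 'id' }
Conflict for Y: Y → - P - and Y → - id num
  Overlap: { '-' }
Conflict for P: P → id num Y and P → id id P
  Overlap: { 'id' }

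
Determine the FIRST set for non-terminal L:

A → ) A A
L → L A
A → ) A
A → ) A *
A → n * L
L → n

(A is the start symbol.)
{ 'n' }

From L → L A:
  - L is the symbol being defined: contributes nothing new
    L is not nullable, so stop
From L → n:
  - n is a terminal: add 'n' and stop

Collecting: FIRST(L) = { 'n' }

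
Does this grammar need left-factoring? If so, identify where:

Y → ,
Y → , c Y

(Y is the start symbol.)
Yes, Y has productions with common prefix ','

Left-factoring is needed when two productions for the same non-terminal
share a common prefix on the right-hand side.

Productions for Y:
  Y → ,
  Y → , c Y

Found common prefix ',' in productions for Y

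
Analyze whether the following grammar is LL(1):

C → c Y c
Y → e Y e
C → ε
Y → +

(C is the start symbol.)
Yes, the grammar is LL(1).

A grammar is LL(1) if for each non-terminal N with multiple productions, the predict sets of those productions are pairwise disjoint, where PREDICT(N → α) = (FIRST(α) \ {ε}) ∪ (FOLLOW(N) if α ⇒* ε).

Relevant sets:
  FOLLOW(C) = { $ }

For C:
  PREDICT(C → c Y c) = { 'c' }
  PREDICT(C → ε) = { $ }
For Y:
  PREDICT(Y → e Y e) = { 'e' }
  PREDICT(Y → '+') = { '+' }

All predict sets are disjoint. The grammar IS LL(1).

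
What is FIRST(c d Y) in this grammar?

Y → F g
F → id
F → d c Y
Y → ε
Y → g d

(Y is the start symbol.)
{ 'c' }

To compute FIRST(c d Y), process the symbols left to right:
Symbol c is a terminal. Add 'c' and stop.
FIRST(c d Y) = { 'c' }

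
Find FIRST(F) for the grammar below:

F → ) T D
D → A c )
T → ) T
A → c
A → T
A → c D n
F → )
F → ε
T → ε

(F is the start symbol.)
To compute FIRST(F), examine every production with F on the left-hand side, reading each right-hand side left to right until a non-nullable symbol is reached.

From F → ) T D:
  - ')' is a terminal: add ')' and stop
From F → ):
  - ')' is a terminal: add ')' and stop
From F → ε:
  - ε-production, so ε ∈ FIRST(F)

Collecting: FIRST(F) = { ')', ε }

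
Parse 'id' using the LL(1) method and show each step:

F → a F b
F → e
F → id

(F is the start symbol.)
LL(1) parsing maintains a stack (initially the start symbol over $) and the input. At each step: if the stack top is a terminal, match it against the current input token; if it is a non-terminal N, replace it with the RHS of M[N, lookahead] (the unique production whose predict set contains the lookahead).

Stack is shown with the top on the left.

Stack  Input  Action
--------------------
F $    id $   output F → id
id $   id $   match 'id'
$      $      accept

The string is accepted.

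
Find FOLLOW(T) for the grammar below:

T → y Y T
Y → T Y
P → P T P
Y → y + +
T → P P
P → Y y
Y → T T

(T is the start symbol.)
T is the start symbol, so $ ∈ FOLLOW(T).
In T → y Y T: T is at the end; this adds FOLLOW(T) to itself — nothing new
In Y → T Y: T is followed by Y, add FIRST(Y) \ {ε} = { 'y' }
In P → P T P: T is followed by P, add FIRST(P) \ {ε} = { 'y' }
In Y → T T: T is followed by T, add FIRST(T) \ {ε} = { 'y' }
In Y → T T: T is at the end, add FOLLOW(Y)

The FOLLOW sets referred to above (computed the same way, to a fixed point):
  FOLLOW(Y) = { 'y' }

Taking the union: FOLLOW(T) = { $, 'y' }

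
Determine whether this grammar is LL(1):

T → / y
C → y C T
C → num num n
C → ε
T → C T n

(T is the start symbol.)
Relevant sets:
  FIRST(C) = { 'num', 'y', ε }
  FIRST(T) = { '/', 'num', 'y' }
  FOLLOW(C) = { '/', 'num', 'y' }

For T:
  PREDICT(T → '/' y) = { '/' }
  PREDICT(T → C T n) = { '/', 'num', 'y' }
For C:
  PREDICT(C → y C T) = { 'y' }
  PREDICT(C → num num n) = { 'num' }
  PREDICT(C → ε) = { '/', 'num', 'y' }

Conflict found: Predict set conflict for T: { '/' }
The grammar is NOT LL(1).

Answer: No. Predict set conflict for T: { '/' }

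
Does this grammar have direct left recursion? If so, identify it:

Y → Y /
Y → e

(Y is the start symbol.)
Y → Y /: LEFT RECURSIVE (starts with Y)
Y → e: starts with e

The grammar has direct left recursion on: Y.

Answer: Yes, Y is left-recursive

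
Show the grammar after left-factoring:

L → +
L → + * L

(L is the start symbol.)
L → + L'
L' → ε
L' → * L

Left-factoring transforms A → αβ₁ | αβ₂ into A → αA' and A' → β₁ | β₂
(α is the longest common prefix among the alternatives). Repeat until
no nonterminal has two alternatives with a common prefix.

Round 1: L has alternatives sharing prefix '+'. Introduce L': L → + L'
  Add: L' → ε
  Add: L' → * L

No remaining common prefixes — done.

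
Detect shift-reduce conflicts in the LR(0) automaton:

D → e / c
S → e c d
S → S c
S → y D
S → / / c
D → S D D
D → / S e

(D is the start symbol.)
No shift-reduce conflicts

Augment with D' → D and build the canonical LR(0) collection (I0 = CLOSURE({[D' → . D]}), then GOTO on every symbol after a dot until no new states appear). It has 20 states:
  I0: { [D → . / S e], [D → . S D D], [D → . e / c], [D' → . D], [S → . / / c], [S → . S c], [S → . e c d], [S → . y D] }  — shift
  I1: { [D → / . S e], [S → . / / c], [S → . S c], [S → . e c d], [S → . y D], [S → / . / c] }  — shift
  I2: { [D' → D .] }  — accept
  I3: { [D → . / S e], [D → . S D D], [D → . e / c], [D → S . D D], [S → . / / c], [S → . S c], [S → . e c d], [S → . y D], [S → S . c] }  — shift
  I4: { [D → e . / c], [S → e . c d] }  — shift
  I5: { [D → . / S e], [D → . S D D], [D → . e / c], [S → . / / c], [S → . S c], [S → . e c d], [S → . y D], [S → y . D] }  — shift
  I6: { [S → y D .] }  — reduce
  I7: { [D → e / . c] }  — shift
  I8: { [S → e c . d] }  — shift
  I9: { [S → e c d .] }  — reduce
  I10: { [D → e / c .] }  — reduce
  I11: { [D → . / S e], [D → . S D D], [D → . e / c], [D → S D . D], [S → . / / c], [S → . S c], [S → . e c d], [S → . y D] }  — shift
  I12: { [S → S c .] }  — reduce
  I13: { [D → S D D .] }  — reduce
  I14: { [S → / . / c], [S → / / . c] }  — shift
  I15: { [D → / S . e], [S → S . c] }  — shift
  I16: { [S → e . c d] }  — shift
  I17: { [D → / S e .] }  — reduce
  I18: { [S → / / . c] }  — shift
  I19: { [S → / / c .] }  — reduce

No state contains both a complete item and a shift item.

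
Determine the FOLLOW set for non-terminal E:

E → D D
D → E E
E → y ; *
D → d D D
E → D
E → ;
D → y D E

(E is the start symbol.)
{ $, ';', 'd', 'y' }

To compute FOLLOW(E), find every occurrence of E on a right-hand side N → α E β: add FIRST(β) \ {ε}, and if β is empty or nullable also add FOLLOW(N). Iterate to a fixed point.

E is the start symbol, so $ ∈ FOLLOW(E).
In D → E E: E is followed by E, add FIRST(E) \ {ε} = { ';', 'd', 'y' }
In D → E E: E is at the end, add FOLLOW(D)
In D → y D E: E is at the end, add FOLLOW(D)

The FOLLOW sets referred to above (computed the same way, to a fixed point):
  FOLLOW(D) = { $, ';', 'd', 'y' }

Taking the union: FOLLOW(E) = { $, ';', 'd', 'y' }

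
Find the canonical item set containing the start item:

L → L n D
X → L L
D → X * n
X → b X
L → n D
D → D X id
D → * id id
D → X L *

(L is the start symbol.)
First, augment the grammar with L' → L
I₀ = CLOSURE({ [L' → . L] }):
  [L' → . L] has the dot before L: add [L → . L n D], [L → . n D]
No further items can be added.

I₀ = { [L → . L n D], [L → . n D], [L' → . L] }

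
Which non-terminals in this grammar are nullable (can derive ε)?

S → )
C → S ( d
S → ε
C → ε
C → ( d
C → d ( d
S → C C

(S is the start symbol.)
{ 'C', 'S' }

A non-terminal is nullable if it can derive ε (the empty string): either it has an ε-production, or it has a production whose right-hand side consists entirely of nullable non-terminals.

ε-productions: S → ε, C → ε
So S, C are immediately nullable.
Every non-terminal is now nullable.
Nullable = { 'C', 'S' }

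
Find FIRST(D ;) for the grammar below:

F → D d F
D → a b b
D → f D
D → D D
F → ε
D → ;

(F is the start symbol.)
FIRST sets of the non-terminals involved (from the grammar, by fixed-point iteration):
  FIRST(D) = { ';', 'a', 'f' }

To compute FIRST(D ;), process the symbols left to right:
Symbol D is a non-terminal. Add FIRST(D) \ {ε} = { ';', 'a', 'f' }
D is not nullable (ε ∉ FIRST(D)), so stop here.
FIRST(D ;) = { ';', 'a', 'f' }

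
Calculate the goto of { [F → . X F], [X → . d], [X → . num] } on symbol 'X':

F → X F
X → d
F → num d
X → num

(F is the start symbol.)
GOTO(I, 'X') = CLOSURE({ [A → αX.β] : [A → α.Xβ] ∈ I, X = 'X' })

Items with dot before 'X', with the dot advanced:
  [F → . X F] → [F → X . F]
Closure of the advanced items:
  [F → X . F] has the dot before F: add [F → . X F], [F → . num d]
  [F → . X F] has the dot before X: add [X → . d], [X → . num]

GOTO = { [F → . X F], [F → . num d], [F → X . F], [X → . d], [X → . num] }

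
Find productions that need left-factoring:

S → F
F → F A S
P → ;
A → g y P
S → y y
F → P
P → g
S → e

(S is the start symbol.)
No, left-factoring is not needed

Left-factoring is needed when two productions for the same non-terminal
share a common prefix on the right-hand side.

Productions for S:
  S → F
  S → y y
  S → e
Productions for F:
  F → F A S
  F → P
Productions for P:
  P → ;
  P → g

No common prefixes found.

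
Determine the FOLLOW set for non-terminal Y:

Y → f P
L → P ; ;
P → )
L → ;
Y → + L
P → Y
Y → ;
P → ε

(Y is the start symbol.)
{ $, ';' }

Y is the start symbol, so $ ∈ FOLLOW(Y).
In P → Y: Y is at the end, add FOLLOW(P)

The FOLLOW sets referred to above (computed the same way, to a fixed point):
  FOLLOW(P) = { $, ';' }

Taking the union: FOLLOW(Y) = { $, ';' }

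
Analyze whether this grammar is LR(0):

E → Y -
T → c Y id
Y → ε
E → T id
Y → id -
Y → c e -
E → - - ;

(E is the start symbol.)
Augment with E' → E and build the canonical LR(0) collection (I0 = CLOSURE({[E' → . E]}), then GOTO on every symbol after a dot until no new states appear). It has 17 states:
  I0: { [E → . - - ;], [E → . T id], [E → . Y -], [E' → . E], [T → . c Y id], [Y → . c e -], [Y → . id -], [Y → .] }  — shift, reduce
  I1: { [E → - . - ;] }  — shift
  I2: { [E' → E .] }  — accept
  I3: { [E → T . id] }  — shift
  I4: { [E → Y . -] }  — shift
  I5: { [T → c . Y id], [Y → . c e -], [Y → . id -], [Y → .], [Y → c . e -] }  — shift, reduce
  I6: { [Y → id . -] }  — shift
  I7: { [Y → id - .] }  — reduce
  I8: { [T → c Y . id] }  — shift
  I9: { [Y → c . e -] }  — shift
  I10: { [Y → c e . -] }  — shift
  I11: { [Y → c e - .] }  — reduce
  I12: { [T → c Y id .] }  — reduce
  I13: { [E → Y - .] }  — reduce
  I14: { [E → T id .] }  — reduce
  I15: { [E → - - . ;] }  — shift
  I16: { [E → - - ; .] }  — reduce

Conflict in state I0:
  Shift-reduce conflict between [Y → .] and [E → . - - ;]
So the grammar is NOT LR(0).

Answer: No. Shift-reduce conflict between [Y → .] and [E → . - - ;]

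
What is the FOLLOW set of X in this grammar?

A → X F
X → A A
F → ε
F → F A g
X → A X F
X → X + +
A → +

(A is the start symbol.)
In A → X F: X is followed by F, add FIRST(F) \ {ε} = { '+' }
  F is nullable, so also add FOLLOW(A)
In X → A X F: X is followed by F, add FIRST(F) \ {ε} = { '+' }
  F is nullable, so FOLLOW(X) is also included — that is the set being defined, nothing new
In X → X + +: X is followed by '+' '+', add FIRST('+' '+') \ {ε} = { '+' }

The FOLLOW sets referred to above (computed the same way, to a fixed point):
  FOLLOW(A) = { $, '+', 'g' }

Taking the union: FOLLOW(X) = { $, '+', 'g' }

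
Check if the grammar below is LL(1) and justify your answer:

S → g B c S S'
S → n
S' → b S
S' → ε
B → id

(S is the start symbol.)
No. Predict set conflict for S': { 'b' }

Relevant sets:
  FOLLOW(S') = { $, 'b' }

For S:
  PREDICT(S → g B c S S') = { 'g' }
  PREDICT(S → n) = { 'n' }
For S':
  PREDICT(S' → b S) = { 'b' }
  PREDICT(S' → ε) = { $, 'b' }
B has a single production, so nothing to check there.

Conflict found: Predict set conflict for S': { 'b' }
The grammar is NOT LL(1).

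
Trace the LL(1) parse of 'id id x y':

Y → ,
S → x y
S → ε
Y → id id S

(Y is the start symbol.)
Stack is shown with the top on the left.

Stack      Input        Action
------------------------------
Y $        id id x y $  output Y → id id S
id id S $  id id x y $  match 'id'
id S $     id x y $     match 'id'
S $        x y $        output S → x y
x y $      x y $        match 'x'
y $        y $          match 'y'
$          $            accept

The string is accepted.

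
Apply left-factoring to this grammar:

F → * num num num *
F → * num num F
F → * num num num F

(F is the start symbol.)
F → * num num F'
F' → num F''
F'' → *
F'' → F
F' → F

Left-factoring transforms A → αβ₁ | αβ₂ into A → αA' and A' → β₁ | β₂
(α is the longest common prefix among the alternatives). Repeat until
no nonterminal has two alternatives with a common prefix.

Round 1: F has alternatives sharing prefix '* num num'. Introduce F': F → * num num F'
  Add: F' → num *
  Add: F' → F
  Add: F' → num F

Round 2: F' has alternatives sharing prefix 'num'. Introduce F'': F' → num F''
  Add: F'' → *
  Add: F'' → F

No remaining common prefixes — done.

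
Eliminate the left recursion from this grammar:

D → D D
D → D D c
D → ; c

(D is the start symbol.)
D is directly left-recursive. The standard transformation for
  A → A α₁ | ... | A α_m | β₁ | ... | β_n
is
  A  → β₁ A' | ... | β_n A'
  A' → α₁ A' | ... | α_m A' | ε

D → ; c becomes D → ; c D'
D → D D becomes D' → D D'
D → D D c becomes D' → D c D'
Add D' → ε

Resulting grammar:
D → ; c D'
D' → D D'
D' → D c D'
D' → ε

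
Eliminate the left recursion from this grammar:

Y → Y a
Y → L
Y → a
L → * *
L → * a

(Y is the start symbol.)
Y → L Y'
Y → a Y'
Y' → a Y'
Y' → ε
L → * *
L → * a

Y is directly left-recursive. The standard transformation for
  A → A α₁ | ... | A α_m | β₁ | ... | β_n
is
  A  → β₁ A' | ... | β_n A'
  A' → α₁ A' | ... | α_m A' | ε

Y → L becomes Y → L Y'
Y → a becomes Y → a Y'
Y → Y a becomes Y' → a Y'
Add Y' → ε

Productions for other non-terminals are unchanged:
  L → * *
  L → * a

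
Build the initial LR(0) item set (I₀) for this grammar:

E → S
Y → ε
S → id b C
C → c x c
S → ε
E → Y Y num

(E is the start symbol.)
{ [E → . S], [E → . Y Y num], [E' → . E], [S → . id b C], [S → .], [Y → .] }

First, augment the grammar with E' → E
I₀ = CLOSURE({ [E' → . E] }):
  [E' → . E] has the dot before E: add [E → . S], [E → . Y Y num]
  [E → . S] has the dot before S: add [S → . id b C], [S → .]
  [E → . Y Y num] has the dot before Y: add [Y → .]
No further items can be added.

I₀ = { [E → . S], [E → . Y Y num], [E' → . E], [S → . id b C], [S → .], [Y → .] }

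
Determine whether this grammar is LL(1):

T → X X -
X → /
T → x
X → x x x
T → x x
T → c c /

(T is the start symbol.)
Relevant sets:
  FIRST(X) = { '/', 'x' }

For T:
  PREDICT(T → X X '-') = { '/', 'x' }
  PREDICT(T → x) = { 'x' }
  PREDICT(T → x x) = { 'x' }
  PREDICT(T → c c '/') = { 'c' }
For X:
  PREDICT(X → '/') = { '/' }
  PREDICT(X → x x x) = { 'x' }

Conflict found: Predict set conflict for T: { 'x' }
The grammar is NOT LL(1).

Answer: No. Predict set conflict for T: { 'x' }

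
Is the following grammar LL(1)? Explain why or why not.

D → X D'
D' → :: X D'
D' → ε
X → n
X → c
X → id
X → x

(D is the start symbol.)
Yes, the grammar is LL(1).

A grammar is LL(1) if for each non-terminal N with multiple productions, the predict sets of those productions are pairwise disjoint, where PREDICT(N → α) = (FIRST(α) \ {ε}) ∪ (FOLLOW(N) if α ⇒* ε).

Relevant sets:
  FOLLOW(D') = { $ }

For D':
  PREDICT(D' → :: X D') = { '::' }
  PREDICT(D' → ε) = { $ }
For X:
  PREDICT(X → n) = { 'n' }
  PREDICT(X → c) = { 'c' }
  PREDICT(X → id) = { 'id' }
  PREDICT(X → x) = { 'x' }
D has a single production, so nothing to check there.

All predict sets are disjoint. The grammar IS LL(1).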